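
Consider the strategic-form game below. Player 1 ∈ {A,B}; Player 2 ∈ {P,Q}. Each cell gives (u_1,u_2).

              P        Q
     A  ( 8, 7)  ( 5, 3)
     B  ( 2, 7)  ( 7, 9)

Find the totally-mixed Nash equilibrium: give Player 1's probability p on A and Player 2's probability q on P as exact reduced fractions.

P1 indiff ⇒ q·8+(1-q)·5 = q·2+(1-q)·7 ⇒ q(6) = (1-q)(2) ⇒ q = 1/4
P2 indiff ⇒ p·7+(1-p)·7 = p·3+(1-p)·9 ⇒ p(4) = (1-p)(2) ⇒ p = 1/3

P1 mixes 1/3 on A; P2 mixes 1/4 on P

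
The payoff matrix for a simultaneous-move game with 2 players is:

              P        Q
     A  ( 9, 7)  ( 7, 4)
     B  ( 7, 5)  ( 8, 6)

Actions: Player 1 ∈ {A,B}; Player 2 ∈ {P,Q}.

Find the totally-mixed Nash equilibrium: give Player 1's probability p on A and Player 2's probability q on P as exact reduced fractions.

p=1/4, q=1/3

P1 indiff ⇒ q·9+(1-q)·7 = q·7+(1-q)·8 ⇒ q(2) = (1-q)(1) ⇒ q = 1/3
P2 indiff ⇒ p·7+(1-p)·5 = p·4+(1-p)·6 ⇒ p(3) = (1-p)(1) ⇒ p = 1/4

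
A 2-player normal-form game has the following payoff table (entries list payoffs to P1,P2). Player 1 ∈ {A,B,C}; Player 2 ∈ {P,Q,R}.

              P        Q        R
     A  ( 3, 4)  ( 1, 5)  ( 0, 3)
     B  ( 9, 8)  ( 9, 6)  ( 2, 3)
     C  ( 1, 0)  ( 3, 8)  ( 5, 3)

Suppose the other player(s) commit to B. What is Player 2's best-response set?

u_2(P vs B) = 8
u_2(Q vs B) = 6
u_2(R vs B) = 3
max payoff 8 at {P}

argmax u_2 = {P}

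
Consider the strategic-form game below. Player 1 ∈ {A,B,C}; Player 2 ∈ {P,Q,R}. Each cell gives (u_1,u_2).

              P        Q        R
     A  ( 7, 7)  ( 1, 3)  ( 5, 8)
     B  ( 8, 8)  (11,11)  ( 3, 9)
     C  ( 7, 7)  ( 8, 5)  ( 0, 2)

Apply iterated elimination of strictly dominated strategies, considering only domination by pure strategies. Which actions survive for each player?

P1 drop C (B beats it: P:8>7 Q:11>8 R:3>0)
P2 drop P (R beats it: A:8>7 B:9>8)
P1→{A,B} P2→{Q,R}

Survivors P1:{A,B} P2:{Q,R}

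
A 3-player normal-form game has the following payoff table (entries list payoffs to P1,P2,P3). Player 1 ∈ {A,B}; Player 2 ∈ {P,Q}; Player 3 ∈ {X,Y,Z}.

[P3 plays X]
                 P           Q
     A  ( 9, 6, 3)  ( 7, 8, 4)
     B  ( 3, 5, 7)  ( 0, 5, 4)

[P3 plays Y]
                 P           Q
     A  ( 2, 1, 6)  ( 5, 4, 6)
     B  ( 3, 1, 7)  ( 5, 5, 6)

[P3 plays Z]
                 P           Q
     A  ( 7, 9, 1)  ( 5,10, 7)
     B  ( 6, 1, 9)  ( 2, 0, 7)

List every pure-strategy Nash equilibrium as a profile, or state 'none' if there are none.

Nash profiles: (A,Q,Z)

(A,P,X): not NE [P2→Q gives 8>6; P3→Y gives 6>3]
(A,P,Y): not NE [P1→B gives 3>2; P2→Q gives 4>1]
(A,P,Z): not NE [P2→Q gives 10>9; P3→Y gives 6>1]
(A,Q,X): not NE [P3→Z gives 7>4]
(A,Q,Y): not NE [P3→Z gives 7>6]
(A,Q,Z): NE
(B,P,X): not NE [P1→A gives 9>3; P3→Z gives 9>7]
(B,P,Y): not NE [P2→Q gives 5>1; P3→Z gives 9>7]
(B,P,Z): not NE [P1→A gives 7>6]
(B,Q,X): not NE [P1→A gives 7>0; P3→Z gives 7>4]
(B,Q,Y): not NE [P3→Z gives 7>6]
(B,Q,Z): not NE [P1→A gives 5>2; P2→P gives 1>0]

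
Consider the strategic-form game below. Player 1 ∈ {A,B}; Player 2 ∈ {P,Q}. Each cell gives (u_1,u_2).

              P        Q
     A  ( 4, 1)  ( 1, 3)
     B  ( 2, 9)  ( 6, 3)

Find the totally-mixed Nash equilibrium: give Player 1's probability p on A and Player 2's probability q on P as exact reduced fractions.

P1 indiff ⇒ q·4+(1-q)·1 = q·2+(1-q)·6 ⇒ q(2) = (1-q)(5) ⇒ q = 5/7
P2 indiff ⇒ p·1+(1-p)·9 = p·3+(1-p)·3 ⇒ p(-2) = (1-p)(-6) ⇒ p = 3/4

(p,q) = (3/4, 5/7)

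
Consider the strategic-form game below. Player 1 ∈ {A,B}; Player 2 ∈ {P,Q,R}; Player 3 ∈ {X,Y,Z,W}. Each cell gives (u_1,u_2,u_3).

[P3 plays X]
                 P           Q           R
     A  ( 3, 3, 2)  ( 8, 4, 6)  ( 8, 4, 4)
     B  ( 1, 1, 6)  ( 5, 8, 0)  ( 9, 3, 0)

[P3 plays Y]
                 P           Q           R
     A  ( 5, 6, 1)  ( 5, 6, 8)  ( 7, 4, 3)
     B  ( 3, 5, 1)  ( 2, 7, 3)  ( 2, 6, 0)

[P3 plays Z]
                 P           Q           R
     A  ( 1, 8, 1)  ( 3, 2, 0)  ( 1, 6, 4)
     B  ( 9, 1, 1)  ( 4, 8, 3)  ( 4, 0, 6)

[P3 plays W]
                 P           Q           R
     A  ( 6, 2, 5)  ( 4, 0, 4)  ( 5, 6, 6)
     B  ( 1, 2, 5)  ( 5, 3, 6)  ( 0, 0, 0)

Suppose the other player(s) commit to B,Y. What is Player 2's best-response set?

P2 best: {Q}

u_2(P vs B,Y) = 5
u_2(Q vs B,Y) = 7
u_2(R vs B,Y) = 6
max payoff 7 at {Q}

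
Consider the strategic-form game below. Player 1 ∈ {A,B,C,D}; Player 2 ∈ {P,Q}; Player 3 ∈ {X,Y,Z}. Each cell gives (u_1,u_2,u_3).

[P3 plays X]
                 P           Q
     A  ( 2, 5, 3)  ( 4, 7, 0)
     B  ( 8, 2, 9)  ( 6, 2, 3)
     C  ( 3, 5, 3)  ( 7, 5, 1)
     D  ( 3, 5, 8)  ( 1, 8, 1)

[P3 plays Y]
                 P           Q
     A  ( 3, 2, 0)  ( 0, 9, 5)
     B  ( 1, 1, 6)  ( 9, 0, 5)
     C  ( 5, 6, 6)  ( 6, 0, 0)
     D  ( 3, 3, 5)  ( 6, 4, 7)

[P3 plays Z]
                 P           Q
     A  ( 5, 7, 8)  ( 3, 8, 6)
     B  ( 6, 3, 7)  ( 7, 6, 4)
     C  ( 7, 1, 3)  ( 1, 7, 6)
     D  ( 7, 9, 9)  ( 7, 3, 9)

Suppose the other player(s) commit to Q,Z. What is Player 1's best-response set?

u_1(A vs Q,Z) = 3
u_1(B vs Q,Z) = 7
u_1(C vs Q,Z) = 1
u_1(D vs Q,Z) = 7
max payoff 7 at {B,D}

P1 best: {B,D}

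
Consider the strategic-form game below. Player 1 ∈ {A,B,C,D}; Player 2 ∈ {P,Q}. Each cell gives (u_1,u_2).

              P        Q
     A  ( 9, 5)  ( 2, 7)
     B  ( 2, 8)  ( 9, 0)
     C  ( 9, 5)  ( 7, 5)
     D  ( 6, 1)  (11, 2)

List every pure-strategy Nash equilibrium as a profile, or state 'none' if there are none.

NE set: (C,P), (D,Q)

(A,P): not NE [P2→Q gives 7>5]
(A,Q): not NE [P1→D gives 11>2]
(B,P): not NE [P1→C gives 9>2]
(B,Q): not NE [P1→D gives 11>9; P2→P gives 8>0]
(C,P): NE
(C,Q): not NE [P1→D gives 11>7]
(D,P): not NE [P1→C gives 9>6; P2→Q gives 2>1]
(D,Q): NE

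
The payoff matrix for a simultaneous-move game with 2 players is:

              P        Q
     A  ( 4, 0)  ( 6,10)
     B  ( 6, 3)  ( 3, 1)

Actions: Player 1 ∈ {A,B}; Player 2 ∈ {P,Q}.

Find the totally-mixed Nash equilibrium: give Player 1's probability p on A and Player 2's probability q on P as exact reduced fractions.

P1 indiff ⇒ q·4+(1-q)·6 = q·6+(1-q)·3 ⇒ q(-2) = (1-q)(-3) ⇒ q = 3/5
P2 indiff ⇒ p·0+(1-p)·3 = p·10+(1-p)·1 ⇒ p(-10) = (1-p)(-2) ⇒ p = 1/6

p=1/6, q=3/5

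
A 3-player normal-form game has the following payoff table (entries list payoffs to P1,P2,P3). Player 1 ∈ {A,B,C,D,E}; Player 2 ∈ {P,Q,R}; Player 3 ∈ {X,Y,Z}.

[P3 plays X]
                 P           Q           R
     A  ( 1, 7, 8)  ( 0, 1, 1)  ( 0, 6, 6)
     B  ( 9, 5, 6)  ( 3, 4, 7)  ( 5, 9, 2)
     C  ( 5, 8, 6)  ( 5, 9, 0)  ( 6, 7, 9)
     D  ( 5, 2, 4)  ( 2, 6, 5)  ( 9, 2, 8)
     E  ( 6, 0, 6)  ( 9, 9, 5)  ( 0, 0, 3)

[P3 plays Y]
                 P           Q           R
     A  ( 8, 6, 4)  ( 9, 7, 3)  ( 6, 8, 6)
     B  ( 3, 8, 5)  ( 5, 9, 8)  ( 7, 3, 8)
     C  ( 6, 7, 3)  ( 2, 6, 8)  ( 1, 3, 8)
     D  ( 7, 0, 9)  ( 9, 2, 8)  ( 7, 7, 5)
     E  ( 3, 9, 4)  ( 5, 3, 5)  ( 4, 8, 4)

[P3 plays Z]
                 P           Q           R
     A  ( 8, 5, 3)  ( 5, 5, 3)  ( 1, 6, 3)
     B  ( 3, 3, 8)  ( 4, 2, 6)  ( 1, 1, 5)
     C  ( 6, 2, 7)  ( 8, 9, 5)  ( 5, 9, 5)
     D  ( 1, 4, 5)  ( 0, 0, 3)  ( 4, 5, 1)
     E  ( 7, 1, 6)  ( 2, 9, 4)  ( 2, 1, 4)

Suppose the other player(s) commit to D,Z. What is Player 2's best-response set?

u_2(P vs D,Z) = 4
u_2(Q vs D,Z) = 0
u_2(R vs D,Z) = 5
max payoff 5 at {R}

argmax u_2 = {R}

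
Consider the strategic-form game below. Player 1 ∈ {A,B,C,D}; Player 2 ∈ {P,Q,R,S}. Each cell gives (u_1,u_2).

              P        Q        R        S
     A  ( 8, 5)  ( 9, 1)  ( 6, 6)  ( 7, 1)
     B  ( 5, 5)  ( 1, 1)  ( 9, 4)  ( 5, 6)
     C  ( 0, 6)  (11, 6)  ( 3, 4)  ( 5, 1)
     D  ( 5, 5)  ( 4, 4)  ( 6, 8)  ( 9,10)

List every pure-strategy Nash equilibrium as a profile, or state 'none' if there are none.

(A,P): not NE [P2→R gives 6>5]
(A,Q): not NE [P1→C gives 11>9; P2→R gives 6>1]
(A,R): not NE [P1→B gives 9>6]
(A,S): not NE [P1→D gives 9>7; P2→R gives 6>1]
(B,P): not NE [P1→A gives 8>5; P2→S gives 6>5]
(B,Q): not NE [P1→C gives 11>1; P2→S gives 6>1]
(B,R): not NE [P2→S gives 6>4]
(B,S): not NE [P1→D gives 9>5]
(C,P): not NE [P1→A gives 8>0]
(C,Q): NE
(C,R): not NE [P1→B gives 9>3; P2→Q gives 6>4]
(C,S): not NE [P1→D gives 9>5; P2→Q gives 6>1]
(D,P): not NE [P1→A gives 8>5; P2→S gives 10>5]
(D,Q): not NE [P1→C gives 11>4; P2→S gives 10>4]
(D,R): not NE [P1→B gives 9>6; P2→S gives 10>8]
(D,S): NE

NE set: (C,Q), (D,S)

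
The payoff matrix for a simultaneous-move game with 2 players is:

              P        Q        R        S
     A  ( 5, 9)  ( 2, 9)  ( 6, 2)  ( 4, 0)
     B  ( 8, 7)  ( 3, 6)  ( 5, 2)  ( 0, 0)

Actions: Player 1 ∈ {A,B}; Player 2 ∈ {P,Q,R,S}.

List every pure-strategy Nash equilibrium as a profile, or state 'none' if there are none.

NE set: (B,P)

(A,P): not NE [P1→B gives 8>5]
(A,Q): not NE [P1→B gives 3>2]
(A,R): not NE [P2→Q gives 9>2]
(A,S): not NE [P2→Q gives 9>0]
(B,P): NE
(B,Q): not NE [P2→P gives 7>6]
(B,R): not NE [P1→A gives 6>5; P2→P gives 7>2]
(B,S): not NE [P1→A gives 4>0; P2→P gives 7>0]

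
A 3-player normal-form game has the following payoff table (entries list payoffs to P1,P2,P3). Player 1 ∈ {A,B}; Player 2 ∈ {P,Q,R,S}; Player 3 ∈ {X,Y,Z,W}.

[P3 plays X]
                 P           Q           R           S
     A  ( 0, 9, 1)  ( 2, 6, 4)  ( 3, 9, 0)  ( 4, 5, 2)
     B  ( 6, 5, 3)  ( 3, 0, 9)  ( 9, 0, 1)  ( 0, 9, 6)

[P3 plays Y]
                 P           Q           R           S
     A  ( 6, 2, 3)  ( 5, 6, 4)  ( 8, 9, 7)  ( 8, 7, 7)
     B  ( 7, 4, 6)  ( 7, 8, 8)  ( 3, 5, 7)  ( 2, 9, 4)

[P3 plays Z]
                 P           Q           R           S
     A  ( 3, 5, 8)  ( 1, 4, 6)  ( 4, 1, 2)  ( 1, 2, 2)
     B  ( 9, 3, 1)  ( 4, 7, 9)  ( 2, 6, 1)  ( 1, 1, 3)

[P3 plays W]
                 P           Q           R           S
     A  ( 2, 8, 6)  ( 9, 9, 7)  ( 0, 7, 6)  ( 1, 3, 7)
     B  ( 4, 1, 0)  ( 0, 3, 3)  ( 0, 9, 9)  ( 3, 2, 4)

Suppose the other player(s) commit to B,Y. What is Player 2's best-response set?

BR_2 = {S}

u_2(P vs B,Y) = 4
u_2(Q vs B,Y) = 8
u_2(R vs B,Y) = 5
u_2(S vs B,Y) = 9
max payoff 9 at {S}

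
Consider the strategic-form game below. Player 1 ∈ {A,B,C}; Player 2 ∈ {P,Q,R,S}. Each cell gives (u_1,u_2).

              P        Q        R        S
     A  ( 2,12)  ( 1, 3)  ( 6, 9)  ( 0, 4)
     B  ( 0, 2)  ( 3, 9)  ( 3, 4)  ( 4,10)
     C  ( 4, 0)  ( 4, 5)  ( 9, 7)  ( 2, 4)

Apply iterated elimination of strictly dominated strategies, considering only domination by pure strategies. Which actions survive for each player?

P1 drop A (C beats it: P:4>2 Q:4>1 R:9>6 S:2>0)
P2 drop P (Q beats it: B:9>2 C:5>0)
P1→{B,C} P2→{Q,R,S}

Survivors P1:{B,C} P2:{Q,R,S}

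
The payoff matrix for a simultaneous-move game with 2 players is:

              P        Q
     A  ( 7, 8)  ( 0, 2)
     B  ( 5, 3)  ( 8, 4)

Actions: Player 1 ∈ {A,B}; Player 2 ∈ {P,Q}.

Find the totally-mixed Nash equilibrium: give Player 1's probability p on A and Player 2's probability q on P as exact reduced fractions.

P1 mixes 1/7 on A; P2 mixes 4/5 on P

P1 indiff ⇒ q·7+(1-q)·0 = q·5+(1-q)·8 ⇒ q(2) = (1-q)(8) ⇒ q = 4/5
P2 indiff ⇒ p·8+(1-p)·3 = p·2+(1-p)·4 ⇒ p(6) = (1-p)(1) ⇒ p = 1/7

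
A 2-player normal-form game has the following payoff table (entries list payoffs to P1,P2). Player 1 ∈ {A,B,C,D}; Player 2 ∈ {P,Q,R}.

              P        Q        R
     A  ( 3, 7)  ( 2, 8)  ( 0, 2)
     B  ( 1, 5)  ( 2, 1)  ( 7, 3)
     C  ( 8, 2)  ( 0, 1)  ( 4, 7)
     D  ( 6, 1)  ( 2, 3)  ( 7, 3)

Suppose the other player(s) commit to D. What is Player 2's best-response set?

u_2(P vs D) = 1
u_2(Q vs D) = 3
u_2(R vs D) = 3
max payoff 3 at {Q,R}

BR_2 = {Q,R}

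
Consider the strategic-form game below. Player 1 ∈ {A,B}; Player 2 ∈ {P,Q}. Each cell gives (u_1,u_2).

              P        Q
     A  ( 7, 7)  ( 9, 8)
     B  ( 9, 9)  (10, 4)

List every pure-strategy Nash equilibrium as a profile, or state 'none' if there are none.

Nash profiles: (B,P)

(A,P): not NE [P1→B gives 9>7; P2→Q gives 8>7]
(A,Q): not NE [P1→B gives 10>9]
(B,P): NE
(B,Q): not NE [P2→P gives 9>4]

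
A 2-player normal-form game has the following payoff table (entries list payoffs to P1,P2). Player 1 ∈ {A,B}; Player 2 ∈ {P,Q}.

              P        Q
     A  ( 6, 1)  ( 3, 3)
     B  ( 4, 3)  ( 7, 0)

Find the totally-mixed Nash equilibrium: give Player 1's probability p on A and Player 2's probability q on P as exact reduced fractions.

(p,q) = (3/5, 2/3)

P1 indiff ⇒ q·6+(1-q)·3 = q·4+(1-q)·7 ⇒ q(2) = (1-q)(4) ⇒ q = 2/3
P2 indiff ⇒ p·1+(1-p)·3 = p·3+(1-p)·0 ⇒ p(-2) = (1-p)(-3) ⇒ p = 3/5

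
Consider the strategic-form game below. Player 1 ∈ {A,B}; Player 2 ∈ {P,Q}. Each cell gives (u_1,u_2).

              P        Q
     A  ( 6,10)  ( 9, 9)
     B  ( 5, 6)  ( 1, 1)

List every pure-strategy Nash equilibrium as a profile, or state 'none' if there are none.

(A,P): NE
(A,Q): not NE [P2→P gives 10>9]
(B,P): not NE [P1→A gives 6>5]
(B,Q): not NE [P1→A gives 9>1; P2→P gives 6>1]

Nash profiles: (A,P)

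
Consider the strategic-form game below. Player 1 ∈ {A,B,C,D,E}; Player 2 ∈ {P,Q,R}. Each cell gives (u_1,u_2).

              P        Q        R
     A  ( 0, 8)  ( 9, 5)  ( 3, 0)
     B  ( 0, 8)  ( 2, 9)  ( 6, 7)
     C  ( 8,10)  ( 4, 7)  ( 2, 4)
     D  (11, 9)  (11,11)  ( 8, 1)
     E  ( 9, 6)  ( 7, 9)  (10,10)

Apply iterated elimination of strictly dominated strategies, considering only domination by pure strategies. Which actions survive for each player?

P1 drop A (D beats it: P:11>0 Q:11>9 R:8>3)
P1 drop B (D beats it: P:11>0 Q:11>2 R:8>6)
P1 drop C (D beats it: P:11>8 Q:11>4 R:8>2)
P2 drop P (Q beats it: D:11>9 E:9>6)
P1→{D,E} P2→{Q,R}

Remaining: P1:{D,E} P2:{Q,R}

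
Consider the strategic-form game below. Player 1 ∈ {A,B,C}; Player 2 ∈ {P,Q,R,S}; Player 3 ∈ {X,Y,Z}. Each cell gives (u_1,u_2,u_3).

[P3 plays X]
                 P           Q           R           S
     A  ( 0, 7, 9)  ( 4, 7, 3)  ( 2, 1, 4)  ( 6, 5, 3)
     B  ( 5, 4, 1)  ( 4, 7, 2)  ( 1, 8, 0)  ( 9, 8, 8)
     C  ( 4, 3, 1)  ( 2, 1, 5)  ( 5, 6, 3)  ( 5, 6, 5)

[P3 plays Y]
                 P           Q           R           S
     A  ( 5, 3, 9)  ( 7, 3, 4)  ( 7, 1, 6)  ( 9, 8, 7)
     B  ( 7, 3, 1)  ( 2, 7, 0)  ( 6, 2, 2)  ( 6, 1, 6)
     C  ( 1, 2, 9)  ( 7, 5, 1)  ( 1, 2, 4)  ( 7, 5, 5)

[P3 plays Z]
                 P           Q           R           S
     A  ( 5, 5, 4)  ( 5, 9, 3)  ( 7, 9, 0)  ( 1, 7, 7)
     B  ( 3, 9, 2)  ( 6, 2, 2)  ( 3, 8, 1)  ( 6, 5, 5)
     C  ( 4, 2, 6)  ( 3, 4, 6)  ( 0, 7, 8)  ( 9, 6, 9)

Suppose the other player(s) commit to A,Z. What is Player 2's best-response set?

u_2(P vs A,Z) = 5
u_2(Q vs A,Z) = 9
u_2(R vs A,Z) = 9
u_2(S vs A,Z) = 7
max payoff 9 at {Q,R}

P2 best: {Q,R}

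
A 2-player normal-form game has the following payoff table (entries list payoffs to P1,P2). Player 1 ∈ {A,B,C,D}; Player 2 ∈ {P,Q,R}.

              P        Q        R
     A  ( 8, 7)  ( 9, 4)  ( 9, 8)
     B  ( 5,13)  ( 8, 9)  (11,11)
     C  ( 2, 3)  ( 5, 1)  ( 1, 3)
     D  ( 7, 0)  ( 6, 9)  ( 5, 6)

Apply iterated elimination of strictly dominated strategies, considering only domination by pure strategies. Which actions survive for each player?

IESDS → P1:{A,B} P2:{P,R}

P1 drop C (A beats it: P:8>2 Q:9>5 R:9>1)
P1 drop D (A beats it: P:8>7 Q:9>6 R:9>5)
P2 drop Q (P beats it: A:7>4 B:13>9)
P1→{A,B} P2→{P,R}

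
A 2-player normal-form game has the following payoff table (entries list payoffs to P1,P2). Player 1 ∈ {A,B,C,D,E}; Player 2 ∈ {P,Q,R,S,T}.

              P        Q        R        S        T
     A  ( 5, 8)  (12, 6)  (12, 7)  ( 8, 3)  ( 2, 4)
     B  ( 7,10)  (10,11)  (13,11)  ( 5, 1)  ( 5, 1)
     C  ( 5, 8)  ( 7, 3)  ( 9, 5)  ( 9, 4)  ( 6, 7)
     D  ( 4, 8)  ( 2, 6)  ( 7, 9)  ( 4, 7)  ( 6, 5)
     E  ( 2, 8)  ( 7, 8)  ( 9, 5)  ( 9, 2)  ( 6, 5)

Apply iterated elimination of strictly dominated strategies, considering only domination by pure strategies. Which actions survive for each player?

Survivors P1:{A,B} P2:{P,Q,R}

P2 drop S (P beats it: A:8>3 B:10>1 C:8>4 D:8>7 E:8>2)
P2 drop T (P beats it: A:8>4 B:10>1 C:8>7 D:8>5 E:8>5)
P1 drop C (B beats it: P:7>5 Q:10>7 R:13>9)
P1 drop D (A beats it: P:5>4 Q:12>2 R:12>7)
P1 drop E (A beats it: P:5>2 Q:12>7 R:12>9)
P1→{A,B} P2→{P,Q,R}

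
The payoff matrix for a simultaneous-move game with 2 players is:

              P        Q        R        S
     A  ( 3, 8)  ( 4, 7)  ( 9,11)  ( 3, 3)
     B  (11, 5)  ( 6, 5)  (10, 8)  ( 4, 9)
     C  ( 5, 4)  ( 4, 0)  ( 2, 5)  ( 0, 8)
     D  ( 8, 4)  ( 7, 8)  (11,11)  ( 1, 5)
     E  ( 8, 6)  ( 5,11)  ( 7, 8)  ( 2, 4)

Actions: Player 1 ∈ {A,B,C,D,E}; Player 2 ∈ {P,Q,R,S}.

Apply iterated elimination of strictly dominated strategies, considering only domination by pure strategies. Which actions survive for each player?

Survivors P1:{B,D} P2:{R,S}

P1 drop A (B beats it: P:11>3 Q:6>4 R:10>9 S:4>3)
P1 drop C (B beats it: P:11>5 Q:6>4 R:10>2 S:4>0)
P1 drop E (B beats it: P:11>8 Q:6>5 R:10>7 S:4>2)
P2 drop P (R beats it: B:8>5 D:11>4)
P2 drop Q (R beats it: B:8>5 D:11>8)
P1→{B,D} P2→{R,S}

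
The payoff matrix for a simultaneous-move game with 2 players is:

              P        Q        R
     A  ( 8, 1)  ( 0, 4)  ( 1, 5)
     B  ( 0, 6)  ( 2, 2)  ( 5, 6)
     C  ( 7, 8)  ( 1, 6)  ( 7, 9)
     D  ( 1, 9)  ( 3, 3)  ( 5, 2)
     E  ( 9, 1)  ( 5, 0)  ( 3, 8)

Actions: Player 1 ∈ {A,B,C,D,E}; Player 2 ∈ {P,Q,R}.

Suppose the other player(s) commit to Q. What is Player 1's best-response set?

BR_1 = {E}

u_1(A vs Q) = 0
u_1(B vs Q) = 2
u_1(C vs Q) = 1
u_1(D vs Q) = 3
u_1(E vs Q) = 5
max payoff 5 at {E}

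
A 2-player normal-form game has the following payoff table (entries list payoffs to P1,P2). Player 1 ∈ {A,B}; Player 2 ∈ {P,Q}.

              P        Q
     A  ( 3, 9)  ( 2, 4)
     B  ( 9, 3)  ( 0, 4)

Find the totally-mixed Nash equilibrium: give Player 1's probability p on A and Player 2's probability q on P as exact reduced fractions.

P1 indiff ⇒ q·3+(1-q)·2 = q·9+(1-q)·0 ⇒ q(-6) = (1-q)(-2) ⇒ q = 1/4
P2 indiff ⇒ p·9+(1-p)·3 = p·4+(1-p)·4 ⇒ p(5) = (1-p)(1) ⇒ p = 1/6

P1 mixes 1/6 on A; P2 mixes 1/4 on P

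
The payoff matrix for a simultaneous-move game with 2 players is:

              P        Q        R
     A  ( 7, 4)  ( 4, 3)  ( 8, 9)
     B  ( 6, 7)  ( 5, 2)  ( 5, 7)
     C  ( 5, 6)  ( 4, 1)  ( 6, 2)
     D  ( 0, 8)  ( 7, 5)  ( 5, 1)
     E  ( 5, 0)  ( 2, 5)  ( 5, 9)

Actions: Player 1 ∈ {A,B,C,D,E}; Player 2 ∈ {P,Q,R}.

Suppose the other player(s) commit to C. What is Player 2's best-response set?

argmax u_2 = {P}

u_2(P vs C) = 6
u_2(Q vs C) = 1
u_2(R vs C) = 2
max payoff 6 at {P}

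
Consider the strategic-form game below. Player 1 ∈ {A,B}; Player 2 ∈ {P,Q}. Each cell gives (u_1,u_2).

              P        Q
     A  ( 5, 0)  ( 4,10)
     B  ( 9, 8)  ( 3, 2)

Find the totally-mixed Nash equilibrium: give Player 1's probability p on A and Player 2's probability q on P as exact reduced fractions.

P1 mixes 3/8 on A; P2 mixes 1/5 on P

P1 indiff ⇒ q·5+(1-q)·4 = q·9+(1-q)·3 ⇒ q(-4) = (1-q)(-1) ⇒ q = 1/5
P2 indiff ⇒ p·0+(1-p)·8 = p·10+(1-p)·2 ⇒ p(-10) = (1-p)(-6) ⇒ p = 3/8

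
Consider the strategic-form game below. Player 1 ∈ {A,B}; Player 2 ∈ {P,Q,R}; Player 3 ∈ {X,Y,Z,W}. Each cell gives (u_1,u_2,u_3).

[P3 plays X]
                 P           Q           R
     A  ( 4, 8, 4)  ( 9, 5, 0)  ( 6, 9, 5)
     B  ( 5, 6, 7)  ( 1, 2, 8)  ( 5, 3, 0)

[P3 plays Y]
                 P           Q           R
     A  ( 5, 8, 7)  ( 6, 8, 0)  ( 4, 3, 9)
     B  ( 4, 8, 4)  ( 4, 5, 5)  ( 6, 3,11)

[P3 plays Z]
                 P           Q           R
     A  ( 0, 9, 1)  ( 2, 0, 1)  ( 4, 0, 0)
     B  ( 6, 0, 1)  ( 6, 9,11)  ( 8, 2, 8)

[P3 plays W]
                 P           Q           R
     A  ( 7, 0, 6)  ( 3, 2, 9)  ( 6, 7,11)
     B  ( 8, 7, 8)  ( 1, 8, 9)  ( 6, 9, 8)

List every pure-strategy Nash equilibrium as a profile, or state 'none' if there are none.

(A,P,X): not NE [P1→B gives 5>4; P2→R gives 9>8; P3→Y gives 7>4]
(A,P,Y): NE
(A,P,Z): not NE [P1→B gives 6>0; P3→Y gives 7>1]
(A,P,W): not NE [P1→B gives 8>7; P2→R gives 7>0; P3→Y gives 7>6]
(A,Q,X): not NE [P2→R gives 9>5; P3→W gives 9>0]
(A,Q,Y): not NE [P3→W gives 9>0]
(A,Q,Z): not NE [P1→B gives 6>2; P2→P gives 9>0; P3→W gives 9>1]
(A,Q,W): not NE [P2→R gives 7>2]
(A,R,X): not NE [P3→W gives 11>5]
(A,R,Y): not NE [P1→B gives 6>4; P2→Q gives 8>3; P3→W gives 11>9]
(A,R,Z): not NE [P1→B gives 8>4; P2→P gives 9>0; P3→W gives 11>0]
(A,R,W): NE
(B,P,X): not NE [P3→W gives 8>7]
(B,P,Y): not NE [P1→A gives 5>4; P3→W gives 8>4]
(B,P,Z): not NE [P2→Q gives 9>0; P3→W gives 8>1]
(B,P,W): not NE [P2→R gives 9>7]
(B,Q,X): not NE [P1→A gives 9>1; P2→P gives 6>2; P3→Z gives 11>8]
(B,Q,Y): not NE [P1→A gives 6>4; P2→P gives 8>5; P3→Z gives 11>5]
(B,Q,Z): NE
(B,Q,W): not NE [P1→A gives 3>1; P2→R gives 9>8; P3→Z gives 11>9]
(B,R,X): not NE [P1→A gives 6>5; P2→P gives 6>3; P3→Y gives 11>0]
(B,R,Y): not NE [P2→P gives 8>3]
(B,R,Z): not NE [P2→Q gives 9>2; P3→Y gives 11>8]
(B,R,W): not NE [P3→Y gives 11>8]

PSNE = {(A,P,Y), (A,R,W), (B,Q,Z)}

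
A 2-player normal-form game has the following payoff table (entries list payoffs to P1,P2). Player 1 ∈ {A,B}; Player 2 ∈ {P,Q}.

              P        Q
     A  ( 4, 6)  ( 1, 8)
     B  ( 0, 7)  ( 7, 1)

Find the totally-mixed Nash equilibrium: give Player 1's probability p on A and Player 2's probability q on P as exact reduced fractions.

(p,q) = (3/4, 3/5)

P1 indiff ⇒ q·4+(1-q)·1 = q·0+(1-q)·7 ⇒ q(4) = (1-q)(6) ⇒ q = 3/5
P2 indiff ⇒ p·6+(1-p)·7 = p·8+(1-p)·1 ⇒ p(-2) = (1-p)(-6) ⇒ p = 3/4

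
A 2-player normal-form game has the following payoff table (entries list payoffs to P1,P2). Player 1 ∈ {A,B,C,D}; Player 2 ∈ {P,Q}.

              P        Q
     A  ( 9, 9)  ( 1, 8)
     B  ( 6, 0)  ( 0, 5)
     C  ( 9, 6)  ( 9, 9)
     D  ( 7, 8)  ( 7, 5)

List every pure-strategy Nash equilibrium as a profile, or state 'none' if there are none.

Nash profiles: (A,P), (C,Q)

(A,P): NE
(A,Q): not NE [P1→C gives 9>1; P2→P gives 9>8]
(B,P): not NE [P1→C gives 9>6; P2→Q gives 5>0]
(B,Q): not NE [P1→C gives 9>0]
(C,P): not NE [P2→Q gives 9>6]
(C,Q): NE
(D,P): not NE [P1→C gives 9>7]
(D,Q): not NE [P1→C gives 9>7; P2→P gives 8>5]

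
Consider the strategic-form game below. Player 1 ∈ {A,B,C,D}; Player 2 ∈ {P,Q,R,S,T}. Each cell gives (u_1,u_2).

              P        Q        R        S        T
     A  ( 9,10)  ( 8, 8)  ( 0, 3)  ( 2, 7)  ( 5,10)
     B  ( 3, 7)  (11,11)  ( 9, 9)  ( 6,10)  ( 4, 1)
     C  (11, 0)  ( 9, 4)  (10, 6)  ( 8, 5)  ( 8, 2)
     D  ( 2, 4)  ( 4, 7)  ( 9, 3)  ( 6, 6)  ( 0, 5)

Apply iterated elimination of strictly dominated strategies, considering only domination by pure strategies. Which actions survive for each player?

P1 drop A (C beats it: P:11>9 Q:9>8 R:10>0 S:8>2 T:8>5)
P1 drop D (C beats it: P:11>2 Q:9>4 R:10>9 S:8>6 T:8>0)
P2 drop P (Q beats it: B:11>7 C:4>0)
P2 drop T (Q beats it: B:11>1 C:4>2)
P1→{B,C} P2→{Q,R,S}

IESDS → P1:{B,C} P2:{Q,R,S}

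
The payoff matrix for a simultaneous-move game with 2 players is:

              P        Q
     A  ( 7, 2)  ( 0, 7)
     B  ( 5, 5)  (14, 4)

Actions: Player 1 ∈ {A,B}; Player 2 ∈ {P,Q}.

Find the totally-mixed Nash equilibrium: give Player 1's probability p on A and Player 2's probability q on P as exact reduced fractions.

p=1/6, q=7/8

P1 indiff ⇒ q·7+(1-q)·0 = q·5+(1-q)·14 ⇒ q(2) = (1-q)(14) ⇒ q = 7/8
P2 indiff ⇒ p·2+(1-p)·5 = p·7+(1-p)·4 ⇒ p(-5) = (1-p)(-1) ⇒ p = 1/6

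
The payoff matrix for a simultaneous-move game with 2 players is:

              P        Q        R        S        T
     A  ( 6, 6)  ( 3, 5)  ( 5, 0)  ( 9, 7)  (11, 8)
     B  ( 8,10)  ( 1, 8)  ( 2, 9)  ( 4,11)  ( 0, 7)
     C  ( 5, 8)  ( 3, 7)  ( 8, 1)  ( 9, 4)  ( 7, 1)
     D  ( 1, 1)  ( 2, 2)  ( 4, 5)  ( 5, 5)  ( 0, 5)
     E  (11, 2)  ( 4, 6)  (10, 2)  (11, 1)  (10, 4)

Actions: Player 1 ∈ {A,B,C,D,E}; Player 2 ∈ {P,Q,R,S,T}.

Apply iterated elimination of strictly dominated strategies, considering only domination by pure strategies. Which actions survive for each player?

IESDS → P1:{A,E} P2:{Q,T}

P1 drop B (E beats it: P:11>8 Q:4>1 R:10>2 S:11>4 T:10>0)
P1 drop C (E beats it: P:11>5 Q:4>3 R:10>8 S:11>9 T:10>7)
P1 drop D (A beats it: P:6>1 Q:3>2 R:5>4 S:9>5 T:11>0)
P2 drop P (T beats it: A:8>6 E:4>2)
P2 drop R (Q beats it: A:5>0 E:6>2)
P2 drop S (T beats it: A:8>7 E:4>1)
P1→{A,E} P2→{Q,T}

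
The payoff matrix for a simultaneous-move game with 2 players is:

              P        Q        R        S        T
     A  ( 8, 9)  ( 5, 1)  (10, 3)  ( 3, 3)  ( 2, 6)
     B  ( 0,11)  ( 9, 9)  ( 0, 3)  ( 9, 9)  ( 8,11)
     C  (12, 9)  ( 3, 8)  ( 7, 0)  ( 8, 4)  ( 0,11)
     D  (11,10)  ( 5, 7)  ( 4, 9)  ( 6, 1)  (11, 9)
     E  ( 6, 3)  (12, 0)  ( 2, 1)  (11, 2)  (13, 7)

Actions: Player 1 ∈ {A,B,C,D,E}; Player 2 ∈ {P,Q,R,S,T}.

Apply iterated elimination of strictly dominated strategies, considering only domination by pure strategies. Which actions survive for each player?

P1 drop B (E beats it: P:6>0 Q:12>9 R:2>0 S:11>9 T:13>8)
P2 drop Q (P beats it: A:9>1 C:9>8 D:10>7 E:3>0)
P2 drop R (P beats it: A:9>3 C:9>0 D:10>9 E:3>1)
P1 drop A (D beats it: P:11>8 S:6>3 T:11>2)
P2 drop S (P beats it: C:9>4 D:10>1 E:3>2)
P1→{C,D,E} P2→{P,T}

IESDS → P1:{C,D,E} P2:{P,T}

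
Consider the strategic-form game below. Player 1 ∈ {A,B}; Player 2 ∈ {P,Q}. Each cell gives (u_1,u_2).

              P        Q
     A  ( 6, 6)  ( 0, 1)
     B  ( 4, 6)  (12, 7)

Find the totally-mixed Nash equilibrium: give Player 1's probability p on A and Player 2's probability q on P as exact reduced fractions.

P1 indiff ⇒ q·6+(1-q)·0 = q·4+(1-q)·12 ⇒ q(2) = (1-q)(12) ⇒ q = 6/7
P2 indiff ⇒ p·6+(1-p)·6 = p·1+(1-p)·7 ⇒ p(5) = (1-p)(1) ⇒ p = 1/6

P1 mixes 1/6 on A; P2 mixes 6/7 on P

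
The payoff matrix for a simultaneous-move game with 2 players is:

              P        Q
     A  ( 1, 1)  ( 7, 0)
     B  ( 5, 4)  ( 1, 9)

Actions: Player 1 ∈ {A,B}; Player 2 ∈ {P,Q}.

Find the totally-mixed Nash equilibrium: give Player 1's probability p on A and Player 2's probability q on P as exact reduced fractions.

(p,q) = (5/6, 3/5)

P1 indiff ⇒ q·1+(1-q)·7 = q·5+(1-q)·1 ⇒ q(-4) = (1-q)(-6) ⇒ q = 3/5
P2 indiff ⇒ p·1+(1-p)·4 = p·0+(1-p)·9 ⇒ p(1) = (1-p)(5) ⇒ p = 5/6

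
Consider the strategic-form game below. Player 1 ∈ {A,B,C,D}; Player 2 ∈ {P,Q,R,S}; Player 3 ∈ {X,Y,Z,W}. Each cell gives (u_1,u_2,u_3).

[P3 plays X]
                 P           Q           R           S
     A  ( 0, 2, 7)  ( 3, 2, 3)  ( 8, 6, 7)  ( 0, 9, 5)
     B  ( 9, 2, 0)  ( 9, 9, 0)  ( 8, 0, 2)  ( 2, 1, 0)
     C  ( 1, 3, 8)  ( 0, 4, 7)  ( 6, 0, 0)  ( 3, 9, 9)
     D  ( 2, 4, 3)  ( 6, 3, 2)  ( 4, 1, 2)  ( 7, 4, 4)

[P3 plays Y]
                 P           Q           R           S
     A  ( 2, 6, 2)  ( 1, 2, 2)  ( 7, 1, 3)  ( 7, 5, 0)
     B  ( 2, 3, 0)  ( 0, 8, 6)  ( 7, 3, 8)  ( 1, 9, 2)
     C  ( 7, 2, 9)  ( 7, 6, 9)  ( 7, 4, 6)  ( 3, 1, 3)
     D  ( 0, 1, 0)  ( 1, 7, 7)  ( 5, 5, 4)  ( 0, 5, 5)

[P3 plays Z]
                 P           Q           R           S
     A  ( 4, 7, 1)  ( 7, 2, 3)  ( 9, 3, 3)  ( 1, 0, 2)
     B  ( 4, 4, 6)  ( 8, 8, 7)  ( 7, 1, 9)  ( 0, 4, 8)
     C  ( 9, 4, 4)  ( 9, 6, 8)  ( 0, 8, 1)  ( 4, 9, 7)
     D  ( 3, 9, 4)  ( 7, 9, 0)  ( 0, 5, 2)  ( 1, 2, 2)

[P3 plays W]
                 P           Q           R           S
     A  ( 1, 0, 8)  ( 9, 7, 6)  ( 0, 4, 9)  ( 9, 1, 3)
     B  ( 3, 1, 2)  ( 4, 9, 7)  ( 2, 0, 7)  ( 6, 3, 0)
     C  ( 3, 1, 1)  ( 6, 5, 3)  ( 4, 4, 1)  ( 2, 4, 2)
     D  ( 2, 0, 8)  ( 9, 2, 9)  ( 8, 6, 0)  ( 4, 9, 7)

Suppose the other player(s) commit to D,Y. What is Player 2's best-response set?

BR_2 = {Q}

u_2(P vs D,Y) = 1
u_2(Q vs D,Y) = 7
u_2(R vs D,Y) = 5
u_2(S vs D,Y) = 5
max payoff 7 at {Q}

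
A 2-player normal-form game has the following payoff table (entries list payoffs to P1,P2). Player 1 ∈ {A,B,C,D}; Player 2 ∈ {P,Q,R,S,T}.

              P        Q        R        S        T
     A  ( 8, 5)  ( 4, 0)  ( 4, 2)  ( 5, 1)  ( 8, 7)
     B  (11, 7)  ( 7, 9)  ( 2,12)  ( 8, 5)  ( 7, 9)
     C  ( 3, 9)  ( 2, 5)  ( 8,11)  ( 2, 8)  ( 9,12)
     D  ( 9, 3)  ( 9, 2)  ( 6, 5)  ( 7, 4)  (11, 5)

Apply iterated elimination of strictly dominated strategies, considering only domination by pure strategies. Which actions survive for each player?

Remaining: P1:{C,D} P2:{R,T}

P1 drop A (D beats it: P:9>8 Q:9>4 R:6>4 S:7>5 T:11>8)
P2 drop P (R beats it: B:12>7 C:11>9 D:5>3)
P2 drop Q (R beats it: B:12>9 C:11>5 D:5>2)
P2 drop S (R beats it: B:12>5 C:11>8 D:5>4)
P1 drop B (C beats it: R:8>2 T:9>7)
P1→{C,D} P2→{R,T}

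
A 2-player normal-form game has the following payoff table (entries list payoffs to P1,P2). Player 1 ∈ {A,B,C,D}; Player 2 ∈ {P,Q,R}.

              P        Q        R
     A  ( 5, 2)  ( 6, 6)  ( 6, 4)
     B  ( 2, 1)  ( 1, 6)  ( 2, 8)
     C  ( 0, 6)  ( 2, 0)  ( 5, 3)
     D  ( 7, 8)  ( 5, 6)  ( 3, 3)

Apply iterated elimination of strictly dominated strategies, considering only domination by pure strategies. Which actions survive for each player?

P1 drop B (A beats it: P:5>2 Q:6>1 R:6>2)
P1 drop C (A beats it: P:5>0 Q:6>2 R:6>5)
P2 drop R (Q beats it: A:6>4 D:6>3)
P1→{A,D} P2→{P,Q}

IESDS → P1:{A,D} P2:{P,Q}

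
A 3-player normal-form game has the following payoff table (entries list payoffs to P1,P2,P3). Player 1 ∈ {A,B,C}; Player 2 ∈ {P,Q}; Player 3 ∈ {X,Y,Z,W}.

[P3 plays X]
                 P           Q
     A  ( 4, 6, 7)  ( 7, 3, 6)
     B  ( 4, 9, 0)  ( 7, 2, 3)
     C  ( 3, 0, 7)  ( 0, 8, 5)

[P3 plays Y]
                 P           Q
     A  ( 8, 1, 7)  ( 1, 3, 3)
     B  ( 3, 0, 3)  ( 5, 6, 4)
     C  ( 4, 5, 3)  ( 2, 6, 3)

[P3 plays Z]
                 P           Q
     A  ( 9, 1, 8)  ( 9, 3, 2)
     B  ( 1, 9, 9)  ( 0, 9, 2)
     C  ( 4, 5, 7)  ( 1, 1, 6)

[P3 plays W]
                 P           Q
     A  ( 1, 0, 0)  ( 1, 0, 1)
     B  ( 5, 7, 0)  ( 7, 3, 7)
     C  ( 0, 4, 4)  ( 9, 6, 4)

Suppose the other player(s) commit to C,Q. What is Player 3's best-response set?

u_3(X vs C,Q) = 5
u_3(Y vs C,Q) = 3
u_3(Z vs C,Q) = 6
u_3(W vs C,Q) = 4
max payoff 6 at {Z}

BR_3 = {Z}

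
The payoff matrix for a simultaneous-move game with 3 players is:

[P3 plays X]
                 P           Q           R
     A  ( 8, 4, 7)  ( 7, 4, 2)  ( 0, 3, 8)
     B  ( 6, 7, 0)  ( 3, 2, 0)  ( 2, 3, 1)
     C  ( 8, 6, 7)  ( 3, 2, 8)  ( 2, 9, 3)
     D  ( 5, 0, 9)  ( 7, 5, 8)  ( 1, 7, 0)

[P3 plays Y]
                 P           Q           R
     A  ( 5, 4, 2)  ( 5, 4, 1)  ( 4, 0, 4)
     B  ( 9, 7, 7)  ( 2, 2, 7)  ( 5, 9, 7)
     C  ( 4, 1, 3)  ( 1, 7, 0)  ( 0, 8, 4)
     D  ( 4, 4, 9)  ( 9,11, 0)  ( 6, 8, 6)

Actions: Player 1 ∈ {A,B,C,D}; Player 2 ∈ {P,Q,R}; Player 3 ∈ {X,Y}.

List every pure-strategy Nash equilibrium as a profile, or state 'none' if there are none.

PSNE = {(A,P,X), (A,Q,X)}

(A,P,X): NE
(A,P,Y): not NE [P1→B gives 9>5; P3→X gives 7>2]
(A,Q,X): NE
(A,Q,Y): not NE [P1→D gives 9>5; P3→X gives 2>1]
(A,R,X): not NE [P1→C gives 2>0; P2→Q gives 4>3]
(A,R,Y): not NE [P1→D gives 6>4; P2→Q gives 4>0; P3→X gives 8>4]
(B,P,X): not NE [P1→C gives 8>6; P3→Y gives 7>0]
(B,P,Y): not NE [P2→R gives 9>7]
(B,Q,X): not NE [P1→D gives 7>3; P2→P gives 7>2; P3→Y gives 7>0]
(B,Q,Y): not NE [P1→D gives 9>2; P2→R gives 9>2]
(B,R,X): not NE [P2→P gives 7>3; P3→Y gives 7>1]
(B,R,Y): not NE [P1→D gives 6>5]
(C,P,X): not NE [P2→R gives 9>6]
(C,P,Y): not NE [P1→B gives 9>4; P2→R gives 8>1; P3→X gives 7>3]
(C,Q,X): not NE [P1→D gives 7>3; P2→R gives 9>2]
(C,Q,Y): not NE [P1→D gives 9>1; P2→R gives 8>7; P3→X gives 8>0]
(C,R,X): not NE [P3→Y gives 4>3]
(C,R,Y): not NE [P1→D gives 6>0]
(D,P,X): not NE [P1→C gives 8>5; P2→R gives 7>0]
(D,P,Y): not NE [P1→B gives 9>4; P2→Q gives 11>4]
(D,Q,X): not NE [P2→R gives 7>5]
(D,Q,Y): not NE [P3→X gives 8>0]
(D,R,X): not NE [P1→C gives 2>1; P3→Y gives 6>0]
(D,R,Y): not NE [P2→Q gives 11>8]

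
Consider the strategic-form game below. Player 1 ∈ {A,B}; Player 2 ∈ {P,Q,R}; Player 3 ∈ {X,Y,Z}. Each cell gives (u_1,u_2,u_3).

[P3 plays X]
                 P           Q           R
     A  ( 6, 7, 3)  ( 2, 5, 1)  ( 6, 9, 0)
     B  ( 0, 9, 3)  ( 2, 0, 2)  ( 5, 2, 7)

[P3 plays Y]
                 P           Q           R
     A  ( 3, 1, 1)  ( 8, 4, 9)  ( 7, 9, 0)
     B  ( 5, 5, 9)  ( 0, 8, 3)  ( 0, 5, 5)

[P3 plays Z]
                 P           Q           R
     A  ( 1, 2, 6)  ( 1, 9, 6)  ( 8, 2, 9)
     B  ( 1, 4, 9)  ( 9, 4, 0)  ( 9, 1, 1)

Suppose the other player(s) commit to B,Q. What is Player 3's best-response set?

argmax u_3 = {Y}

u_3(X vs B,Q) = 2
u_3(Y vs B,Q) = 3
u_3(Z vs B,Q) = 0
max payoff 3 at {Y}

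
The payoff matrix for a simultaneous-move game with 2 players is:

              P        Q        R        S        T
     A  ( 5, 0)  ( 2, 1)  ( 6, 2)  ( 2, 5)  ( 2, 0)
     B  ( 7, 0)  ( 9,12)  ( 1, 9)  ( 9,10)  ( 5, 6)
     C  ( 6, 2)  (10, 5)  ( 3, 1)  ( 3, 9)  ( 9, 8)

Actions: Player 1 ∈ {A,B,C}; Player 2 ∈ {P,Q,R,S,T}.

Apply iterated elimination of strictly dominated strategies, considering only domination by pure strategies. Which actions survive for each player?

Remaining: P1:{B,C} P2:{Q,S}

P2 drop P (Q beats it: A:1>0 B:12>0 C:5>2)
P2 drop R (S beats it: A:5>2 B:10>9 C:9>1)
P1 drop A (B beats it: Q:9>2 S:9>2 T:5>2)
P2 drop T (S beats it: B:10>6 C:9>8)
P1→{B,C} P2→{Q,S}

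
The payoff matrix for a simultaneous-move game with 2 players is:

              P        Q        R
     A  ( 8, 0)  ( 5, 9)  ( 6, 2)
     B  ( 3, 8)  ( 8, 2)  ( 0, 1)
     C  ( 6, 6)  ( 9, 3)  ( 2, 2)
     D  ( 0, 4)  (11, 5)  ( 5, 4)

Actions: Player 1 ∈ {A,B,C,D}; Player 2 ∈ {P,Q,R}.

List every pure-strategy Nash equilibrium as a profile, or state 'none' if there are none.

(A,P): not NE [P2→Q gives 9>0]
(A,Q): not NE [P1→D gives 11>5]
(A,R): not NE [P2→Q gives 9>2]
(B,P): not NE [P1→A gives 8>3]
(B,Q): not NE [P1→D gives 11>8; P2→P gives 8>2]
(B,R): not NE [P1→A gives 6>0; P2→P gives 8>1]
(C,P): not NE [P1→A gives 8>6]
(C,Q): not NE [P1→D gives 11>9; P2→P gives 6>3]
(C,R): not NE [P1→A gives 6>2; P2→P gives 6>2]
(D,P): not NE [P1→A gives 8>0; P2→Q gives 5>4]
(D,Q): NE
(D,R): not NE [P1→A gives 6>5; P2→Q gives 5>4]

NE set: (D,Q)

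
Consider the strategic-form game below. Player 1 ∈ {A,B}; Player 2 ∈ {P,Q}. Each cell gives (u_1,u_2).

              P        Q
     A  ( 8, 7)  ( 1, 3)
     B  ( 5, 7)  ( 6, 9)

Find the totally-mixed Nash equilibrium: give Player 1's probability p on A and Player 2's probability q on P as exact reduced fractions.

p=1/3, q=5/8

P1 indiff ⇒ q·8+(1-q)·1 = q·5+(1-q)·6 ⇒ q(3) = (1-q)(5) ⇒ q = 5/8
P2 indiff ⇒ p·7+(1-p)·7 = p·3+(1-p)·9 ⇒ p(4) = (1-p)(2) ⇒ p = 1/3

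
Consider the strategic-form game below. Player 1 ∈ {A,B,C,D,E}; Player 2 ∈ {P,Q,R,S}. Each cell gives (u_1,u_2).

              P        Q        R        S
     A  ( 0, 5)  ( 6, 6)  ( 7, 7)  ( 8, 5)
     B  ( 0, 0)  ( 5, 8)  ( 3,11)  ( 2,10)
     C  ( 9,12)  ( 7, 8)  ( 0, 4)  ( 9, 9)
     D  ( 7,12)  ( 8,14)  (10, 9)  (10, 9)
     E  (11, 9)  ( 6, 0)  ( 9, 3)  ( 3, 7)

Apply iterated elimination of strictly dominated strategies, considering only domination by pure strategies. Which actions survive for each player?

IESDS → P1:{C,D,E} P2:{P,Q}

P1 drop A (D beats it: P:7>0 Q:8>6 R:10>7 S:10>8)
P1 drop B (D beats it: P:7>0 Q:8>5 R:10>3 S:10>2)
P2 drop R (P beats it: C:12>4 D:12>9 E:9>3)
P2 drop S (P beats it: C:12>9 D:12>9 E:9>7)
P1→{C,D,E} P2→{P,Q}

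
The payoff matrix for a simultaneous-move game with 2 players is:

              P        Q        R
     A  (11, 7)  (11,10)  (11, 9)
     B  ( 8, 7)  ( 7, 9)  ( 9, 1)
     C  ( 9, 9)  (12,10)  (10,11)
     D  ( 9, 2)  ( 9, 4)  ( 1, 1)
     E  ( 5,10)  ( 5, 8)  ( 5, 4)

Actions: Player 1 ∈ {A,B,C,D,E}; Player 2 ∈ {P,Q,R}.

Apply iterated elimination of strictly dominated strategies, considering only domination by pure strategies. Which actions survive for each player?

P1 drop B (A beats it: P:11>8 Q:11>7 R:11>9)
P1 drop D (A beats it: P:11>9 Q:11>9 R:11>1)
P1 drop E (A beats it: P:11>5 Q:11>5 R:11>5)
P2 drop P (Q beats it: A:10>7 C:10>9)
P1→{A,C} P2→{Q,R}

Remaining: P1:{A,C} P2:{Q,R}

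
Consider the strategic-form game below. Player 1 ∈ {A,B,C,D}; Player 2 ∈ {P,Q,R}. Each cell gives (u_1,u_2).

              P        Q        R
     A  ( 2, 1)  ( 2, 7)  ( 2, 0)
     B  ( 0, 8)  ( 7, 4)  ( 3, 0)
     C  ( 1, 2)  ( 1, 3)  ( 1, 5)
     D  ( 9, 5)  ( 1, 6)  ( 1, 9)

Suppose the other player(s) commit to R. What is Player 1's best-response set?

argmax u_1 = {B}

u_1(A vs R) = 2
u_1(B vs R) = 3
u_1(C vs R) = 1
u_1(D vs R) = 1
max payoff 3 at {B}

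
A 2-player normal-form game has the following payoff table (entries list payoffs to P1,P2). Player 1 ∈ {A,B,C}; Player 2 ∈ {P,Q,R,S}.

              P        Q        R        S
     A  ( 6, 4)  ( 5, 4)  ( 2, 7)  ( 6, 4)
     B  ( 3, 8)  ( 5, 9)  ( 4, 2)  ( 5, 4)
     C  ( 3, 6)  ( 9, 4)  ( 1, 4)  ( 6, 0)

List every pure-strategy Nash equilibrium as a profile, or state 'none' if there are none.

No pure NE.

(A,P): not NE [P2→R gives 7>4]
(A,Q): not NE [P1→C gives 9>5; P2→R gives 7>4]
(A,R): not NE [P1→B gives 4>2]
(A,S): not NE [P2→R gives 7>4]
(B,P): not NE [P1→A gives 6>3; P2→Q gives 9>8]
(B,Q): not NE [P1→C gives 9>5]
(B,R): not NE [P2→Q gives 9>2]
(B,S): not NE [P1→C gives 6>5; P2→Q gives 9>4]
(C,P): not NE [P1→A gives 6>3]
(C,Q): not NE [P2→P gives 6>4]
(C,R): not NE [P1→B gives 4>1; P2→P gives 6>4]
(C,S): not NE [P2→P gives 6>0]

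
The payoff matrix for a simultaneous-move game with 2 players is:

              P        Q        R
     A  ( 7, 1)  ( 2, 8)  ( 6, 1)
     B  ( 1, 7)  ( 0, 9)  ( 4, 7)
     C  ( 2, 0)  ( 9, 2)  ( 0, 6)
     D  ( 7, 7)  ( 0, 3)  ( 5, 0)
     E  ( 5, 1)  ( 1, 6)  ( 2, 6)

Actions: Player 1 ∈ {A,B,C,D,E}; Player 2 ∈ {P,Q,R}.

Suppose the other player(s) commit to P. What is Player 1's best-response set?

P1 best: {A,D}

u_1(A vs P) = 7
u_1(B vs P) = 1
u_1(C vs P) = 2
u_1(D vs P) = 7
u_1(E vs P) = 5
max payoff 7 at {A,D}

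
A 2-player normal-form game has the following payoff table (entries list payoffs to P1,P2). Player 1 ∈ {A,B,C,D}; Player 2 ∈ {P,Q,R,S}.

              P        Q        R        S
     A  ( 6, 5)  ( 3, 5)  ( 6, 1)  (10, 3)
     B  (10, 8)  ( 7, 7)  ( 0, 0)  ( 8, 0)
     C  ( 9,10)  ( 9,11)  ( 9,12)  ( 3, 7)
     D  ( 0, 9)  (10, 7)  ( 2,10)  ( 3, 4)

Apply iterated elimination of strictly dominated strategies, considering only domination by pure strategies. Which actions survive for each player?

P2 drop S (P beats it: A:5>3 B:8>0 C:10>7 D:9>4)
P1 drop A (C beats it: P:9>6 Q:9>3 R:9>6)
P1→{B,C,D} P2→{P,Q,R}

Survivors P1:{B,C,D} P2:{P,Q,R}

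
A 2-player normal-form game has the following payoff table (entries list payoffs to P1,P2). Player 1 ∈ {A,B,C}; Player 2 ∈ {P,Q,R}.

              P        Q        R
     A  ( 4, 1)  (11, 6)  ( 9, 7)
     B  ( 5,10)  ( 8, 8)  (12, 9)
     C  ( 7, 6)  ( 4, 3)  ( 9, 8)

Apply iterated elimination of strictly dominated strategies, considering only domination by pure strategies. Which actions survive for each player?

P2 drop Q (R beats it: A:7>6 B:9>8 C:8>3)
P1 drop A (B beats it: P:5>4 R:12>9)
P1→{B,C} P2→{P,R}

IESDS → P1:{B,C} P2:{P,R}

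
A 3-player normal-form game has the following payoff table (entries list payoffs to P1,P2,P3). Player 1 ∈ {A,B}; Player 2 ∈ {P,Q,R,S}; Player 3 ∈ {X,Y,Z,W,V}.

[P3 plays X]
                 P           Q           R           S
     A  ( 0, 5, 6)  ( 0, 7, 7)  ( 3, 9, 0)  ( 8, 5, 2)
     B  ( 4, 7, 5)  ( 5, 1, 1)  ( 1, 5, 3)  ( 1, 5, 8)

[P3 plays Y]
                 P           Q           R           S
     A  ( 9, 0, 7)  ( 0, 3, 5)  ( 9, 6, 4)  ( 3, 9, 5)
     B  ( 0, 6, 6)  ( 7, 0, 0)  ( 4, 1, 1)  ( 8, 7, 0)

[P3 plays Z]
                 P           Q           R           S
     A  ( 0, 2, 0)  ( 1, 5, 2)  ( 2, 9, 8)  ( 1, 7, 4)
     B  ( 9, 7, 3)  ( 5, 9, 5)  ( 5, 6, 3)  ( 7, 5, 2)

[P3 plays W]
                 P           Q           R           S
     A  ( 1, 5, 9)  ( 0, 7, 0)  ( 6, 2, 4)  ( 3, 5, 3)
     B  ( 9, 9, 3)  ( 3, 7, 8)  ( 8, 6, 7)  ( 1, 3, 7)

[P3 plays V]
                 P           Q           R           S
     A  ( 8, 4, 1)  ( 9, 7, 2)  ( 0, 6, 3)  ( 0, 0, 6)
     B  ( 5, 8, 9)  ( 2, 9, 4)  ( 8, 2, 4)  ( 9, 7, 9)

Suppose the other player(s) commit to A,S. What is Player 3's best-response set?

u_3(X vs A,S) = 2
u_3(Y vs A,S) = 5
u_3(Z vs A,S) = 4
u_3(W vs A,S) = 3
u_3(V vs A,S) = 6
max payoff 6 at {V}

P3 best: {V}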